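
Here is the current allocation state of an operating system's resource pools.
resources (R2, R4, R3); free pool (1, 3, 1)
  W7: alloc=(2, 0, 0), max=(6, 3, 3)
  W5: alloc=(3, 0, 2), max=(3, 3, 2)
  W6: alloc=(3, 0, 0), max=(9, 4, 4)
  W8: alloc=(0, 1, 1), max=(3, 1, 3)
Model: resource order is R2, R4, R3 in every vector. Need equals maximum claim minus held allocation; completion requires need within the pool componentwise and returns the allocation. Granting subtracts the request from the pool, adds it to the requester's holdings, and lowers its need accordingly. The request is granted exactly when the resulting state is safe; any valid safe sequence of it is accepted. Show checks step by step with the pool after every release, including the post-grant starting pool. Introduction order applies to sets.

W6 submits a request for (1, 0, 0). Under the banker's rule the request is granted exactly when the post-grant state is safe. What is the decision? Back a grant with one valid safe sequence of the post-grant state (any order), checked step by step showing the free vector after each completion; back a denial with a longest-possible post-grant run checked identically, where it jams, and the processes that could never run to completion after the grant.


DENY. Granting would leave the state unsafe.
Key observation: no order helps: past W5, W8, the free pool tops out at (3, 4, 4), below what each blocked process needs in R2.
On the post-grant state, W5, W8 is a maximal run — nothing extends it. Step-by-step check:
  pool = (0, 3, 1)
  W5: need (0, 3, 0) fits (0, 3, 1); releases (3, 0, 2), pool now (3, 3, 3)
  W8: need (3, 0, 2) fits (3, 3, 3); releases (0, 1, 1), pool now (3, 4, 4)
  W7 still needs (4, 3, 3) but only (3, 4, 4) is free — short on R2
  W6 still needs (5, 4, 4) but only (3, 4, 4) is free — short on R2
Processes that could never finish after the grant: W7 and W6.


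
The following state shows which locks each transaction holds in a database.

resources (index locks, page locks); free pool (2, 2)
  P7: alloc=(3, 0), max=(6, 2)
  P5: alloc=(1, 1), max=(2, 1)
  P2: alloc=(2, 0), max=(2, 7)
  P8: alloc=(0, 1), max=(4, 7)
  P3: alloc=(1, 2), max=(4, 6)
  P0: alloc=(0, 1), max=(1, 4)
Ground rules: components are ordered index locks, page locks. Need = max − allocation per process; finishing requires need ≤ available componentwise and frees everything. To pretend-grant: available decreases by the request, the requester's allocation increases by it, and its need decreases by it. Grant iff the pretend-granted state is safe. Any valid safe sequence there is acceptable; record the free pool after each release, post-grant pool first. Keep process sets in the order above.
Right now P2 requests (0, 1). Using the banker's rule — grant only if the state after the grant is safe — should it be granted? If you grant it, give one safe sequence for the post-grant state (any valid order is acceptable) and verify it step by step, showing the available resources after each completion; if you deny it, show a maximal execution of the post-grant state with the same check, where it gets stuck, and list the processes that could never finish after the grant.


DENY. Granting would leave the state unsafe.
Key observation: after P5, P7 complete, (6, 2) is the best the pool ever gets, yet each leftover process wants more page locks.
Pretend the grant happened; the run P5, P7 goes as far as possible. Walking it through:
  pool = (2, 1)
  P5 needs (1, 0) <= (2, 1) -> finishes; pool += (1, 1) = (3, 2)
  P7 needs (3, 2) <= (3, 2) -> finishes; pool += (3, 0) = (6, 2)
  P2 still needs (0, 6) but only (6, 2) is free — short on page locks
  P8 still needs (4, 6) but only (6, 2) is free — short on page locks
  P3 still needs (3, 4) but only (6, 2) is free — short on page locks
  P0 still needs (1, 3) but only (6, 2) is free — short on page locks
Had the request been granted, P2, P8, P3 and P0 could never finish.


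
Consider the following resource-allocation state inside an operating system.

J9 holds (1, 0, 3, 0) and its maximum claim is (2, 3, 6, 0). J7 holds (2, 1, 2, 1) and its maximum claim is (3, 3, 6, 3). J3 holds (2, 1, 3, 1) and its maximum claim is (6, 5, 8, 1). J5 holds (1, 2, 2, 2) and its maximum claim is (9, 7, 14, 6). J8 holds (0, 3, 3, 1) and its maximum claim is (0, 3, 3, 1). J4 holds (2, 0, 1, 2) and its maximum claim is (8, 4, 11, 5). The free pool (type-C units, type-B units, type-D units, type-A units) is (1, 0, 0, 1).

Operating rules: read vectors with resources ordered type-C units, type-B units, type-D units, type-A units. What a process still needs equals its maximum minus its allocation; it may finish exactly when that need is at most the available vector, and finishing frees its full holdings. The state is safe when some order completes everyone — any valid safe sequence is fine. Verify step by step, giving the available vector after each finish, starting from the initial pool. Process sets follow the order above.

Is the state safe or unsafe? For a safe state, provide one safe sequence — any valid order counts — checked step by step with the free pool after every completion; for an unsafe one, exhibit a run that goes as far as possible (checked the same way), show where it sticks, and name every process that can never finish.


The state is SAFE; one workable sequence: J8, J9, J7, J3, J4, J5.
Key observation: the first exact fit in this order is J9 — it needs (1, 3, 3, 0) with (1, 3, 3, 2) free, meeting a requested resource to the last unit.
Check, step by step:
  pool = (1, 0, 0, 1)
  run J8 (needs (0, 0, 0, 0), free (1, 0, 0, 1)); after release of (0, 3, 3, 1) the pool is (1, 3, 3, 2)
  run J9 (needs (1, 3, 3, 0), free (1, 3, 3, 2)); after release of (1, 0, 3, 0) the pool is (2, 3, 6, 2)
  run J7 (needs (1, 2, 4, 2), free (2, 3, 6, 2)); after release of (2, 1, 2, 1) the pool is (4, 4, 8, 3)
  run J3 (needs (4, 4, 5, 0), free (4, 4, 8, 3)); after release of (2, 1, 3, 1) the pool is (6, 5, 11, 4)
  run J4 (needs (6, 4, 10, 3), free (6, 5, 11, 4)); after release of (2, 0, 1, 2) the pool is (8, 5, 12, 6)
  run J5 (needs (8, 5, 12, 4), free (8, 5, 12, 6)); after release of (1, 2, 2, 2) the pool is (9, 7, 14, 8)


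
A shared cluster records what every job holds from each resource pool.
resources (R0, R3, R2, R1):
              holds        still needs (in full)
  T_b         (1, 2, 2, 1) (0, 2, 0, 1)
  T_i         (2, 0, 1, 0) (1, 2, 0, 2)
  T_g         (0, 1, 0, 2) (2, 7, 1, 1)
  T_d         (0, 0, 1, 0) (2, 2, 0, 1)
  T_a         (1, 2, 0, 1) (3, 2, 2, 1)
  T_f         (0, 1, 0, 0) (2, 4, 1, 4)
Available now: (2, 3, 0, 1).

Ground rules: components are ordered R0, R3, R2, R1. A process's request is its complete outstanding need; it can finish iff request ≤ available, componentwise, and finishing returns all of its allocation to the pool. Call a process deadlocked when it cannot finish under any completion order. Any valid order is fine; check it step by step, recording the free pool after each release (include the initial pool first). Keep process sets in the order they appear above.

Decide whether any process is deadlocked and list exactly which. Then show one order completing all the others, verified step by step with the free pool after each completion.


The deadlocked set is empty.
Key observation: beginning at T_b, releases accumulate fast enough that every process eventually fits.
A valid finishing order for the others: T_b, T_i, T_d, T_a, T_g, T_f. Walking it through:
  pool = (2, 3, 0, 1)
  T_b: need (0, 2, 0, 1) fits (2, 3, 0, 1); releases (1, 2, 2, 1), pool now (3, 5, 2, 2)
  T_i: need (1, 2, 0, 2) fits (3, 5, 2, 2); releases (2, 0, 1, 0), pool now (5, 5, 3, 2)
  T_d: need (2, 2, 0, 1) fits (5, 5, 3, 2); releases (0, 0, 1, 0), pool now (5, 5, 4, 2)
  T_a: need (3, 2, 2, 1) fits (5, 5, 4, 2); releases (1, 2, 0, 1), pool now (6, 7, 4, 3)
  T_g: need (2, 7, 1, 1) fits (6, 7, 4, 3); releases (0, 1, 0, 2), pool now (6, 8, 4, 5)
  T_f: need (2, 4, 1, 4) fits (6, 8, 4, 5); releases (0, 1, 0, 0), pool now (6, 9, 4, 5)


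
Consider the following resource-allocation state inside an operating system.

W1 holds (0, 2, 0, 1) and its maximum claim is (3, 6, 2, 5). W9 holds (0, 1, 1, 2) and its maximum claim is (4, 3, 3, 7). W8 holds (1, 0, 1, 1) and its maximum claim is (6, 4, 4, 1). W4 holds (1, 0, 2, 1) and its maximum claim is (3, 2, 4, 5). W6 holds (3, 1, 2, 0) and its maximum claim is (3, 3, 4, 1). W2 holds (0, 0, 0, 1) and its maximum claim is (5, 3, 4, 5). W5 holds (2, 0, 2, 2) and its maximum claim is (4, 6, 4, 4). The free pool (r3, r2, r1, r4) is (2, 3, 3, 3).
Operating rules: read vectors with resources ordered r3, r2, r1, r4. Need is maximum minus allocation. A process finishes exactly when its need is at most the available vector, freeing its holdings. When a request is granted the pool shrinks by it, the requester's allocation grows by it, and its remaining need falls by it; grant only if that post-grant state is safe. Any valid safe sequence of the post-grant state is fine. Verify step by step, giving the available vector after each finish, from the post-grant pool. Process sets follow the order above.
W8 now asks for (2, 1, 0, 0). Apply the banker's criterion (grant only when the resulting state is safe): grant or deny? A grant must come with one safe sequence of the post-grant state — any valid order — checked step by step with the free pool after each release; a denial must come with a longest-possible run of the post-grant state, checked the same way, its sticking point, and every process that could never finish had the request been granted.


GRANT — the state after the grant stays safe, e.g. via W6, W8, W1, W4, W9, W2, W5.
Key observation: after the grant the pool drops to (0, 2, 3, 3), which still lets W6 finish first and unwind the rest.
Verifying the post-grant state step by step:
  pool = (0, 2, 3, 3)
  W6 needs (0, 2, 2, 1) <= (0, 2, 3, 3) -> finishes; pool += (3, 1, 2, 0) = (3, 3, 5, 3)
  W8 needs (3, 3, 3, 0) <= (3, 3, 5, 3) -> finishes; pool += (3, 1, 1, 1) = (6, 4, 6, 4)
  W1 needs (3, 4, 2, 4) <= (6, 4, 6, 4) -> finishes; pool += (0, 2, 0, 1) = (6, 6, 6, 5)
  W4 needs (2, 2, 2, 4) <= (6, 6, 6, 5) -> finishes; pool += (1, 0, 2, 1) = (7, 6, 8, 6)
  W9 needs (4, 2, 2, 5) <= (7, 6, 8, 6) -> finishes; pool += (0, 1, 1, 2) = (7, 7, 9, 8)
  W2 needs (5, 3, 4, 4) <= (7, 7, 9, 8) -> finishes; pool += (0, 0, 0, 1) = (7, 7, 9, 9)
  W5 needs (2, 6, 2, 2) <= (7, 7, 9, 9) -> finishes; pool += (2, 0, 2, 2) = (9, 7, 11, 11)


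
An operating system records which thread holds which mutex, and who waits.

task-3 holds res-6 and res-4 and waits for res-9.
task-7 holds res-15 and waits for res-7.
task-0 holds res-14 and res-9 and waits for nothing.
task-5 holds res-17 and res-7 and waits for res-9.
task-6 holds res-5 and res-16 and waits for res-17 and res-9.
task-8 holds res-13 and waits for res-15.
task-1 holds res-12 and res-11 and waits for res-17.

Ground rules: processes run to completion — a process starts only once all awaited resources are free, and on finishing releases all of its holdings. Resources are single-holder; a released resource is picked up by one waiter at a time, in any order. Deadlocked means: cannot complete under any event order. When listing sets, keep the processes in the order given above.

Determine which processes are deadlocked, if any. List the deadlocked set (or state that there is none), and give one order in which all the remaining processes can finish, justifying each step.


No process is deadlocked.
Key observation: no waiting chain loops back on itself — every chain ends at a process that waits on nothing, so everyone eventually runs.
One completion order for the rest: task-0, task-5, task-7, task-1, task-8, task-6, task-3.
Verifying each step:
  task-0 waits on nothing -> runs at once and releases res-14 and res-9
  task-5: everything it awaited (res-9) is free; runs, freeing res-17 and res-7
  task-7: everything it awaited (res-7) is free; runs, freeing res-15
  task-1: everything it awaited (res-17) is free; runs, freeing res-12 and res-11
  task-8: everything it awaited (res-15) is free; runs, freeing res-13
  task-6: everything it awaited (res-17 and res-9) is free; runs, freeing res-5 and res-16
  task-3: everything it awaited (res-9) is free; runs, freeing res-6 and res-4


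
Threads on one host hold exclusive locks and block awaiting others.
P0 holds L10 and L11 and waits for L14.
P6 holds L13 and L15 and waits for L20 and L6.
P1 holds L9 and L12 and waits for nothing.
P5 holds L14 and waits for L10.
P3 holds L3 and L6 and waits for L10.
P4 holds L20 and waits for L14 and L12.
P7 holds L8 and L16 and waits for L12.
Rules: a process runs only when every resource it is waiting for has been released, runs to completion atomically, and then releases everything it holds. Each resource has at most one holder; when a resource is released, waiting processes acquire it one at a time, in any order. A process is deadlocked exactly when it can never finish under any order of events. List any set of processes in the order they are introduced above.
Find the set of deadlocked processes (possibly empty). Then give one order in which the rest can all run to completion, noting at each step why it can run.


Deadlocked set: P0, P6, P5, P3 and P4.
Key observation: the waits loop around P0 -> P5 -> P0 with no way out; P6, P3 and P4 wait into the deadlock from upstream.
A valid finishing order for the others: P1, P7.
Verifying each step:
  P1: no waits; runs immediately, freeing L9 and L12
  run P7 (all its waits — L12 — are resolved); releases L8 and L16


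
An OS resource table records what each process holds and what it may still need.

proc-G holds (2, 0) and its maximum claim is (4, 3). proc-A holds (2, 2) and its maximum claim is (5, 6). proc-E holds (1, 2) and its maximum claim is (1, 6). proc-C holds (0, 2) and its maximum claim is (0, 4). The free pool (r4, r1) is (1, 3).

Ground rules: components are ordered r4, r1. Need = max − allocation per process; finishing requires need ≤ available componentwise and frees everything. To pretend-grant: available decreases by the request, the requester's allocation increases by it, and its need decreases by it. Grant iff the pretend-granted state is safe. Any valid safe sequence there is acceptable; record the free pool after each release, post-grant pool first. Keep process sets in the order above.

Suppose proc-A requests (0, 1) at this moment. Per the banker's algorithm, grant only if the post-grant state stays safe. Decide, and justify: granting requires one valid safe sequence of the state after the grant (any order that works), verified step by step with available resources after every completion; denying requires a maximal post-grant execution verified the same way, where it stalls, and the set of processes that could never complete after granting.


GRANT. The post-grant state is safe; one safe sequence: proc-C, proc-E, proc-G, proc-A.
Key observation: even at the reduced pool (1, 2), proc-C fits immediately, so safety survives the grant.
Step-by-step check of the post-grant state:
  pool = (1, 2)
  proc-C needs (0, 2) <= (1, 2) -> finishes; pool += (0, 2) = (1, 4)
  proc-E needs (0, 4) <= (1, 4) -> finishes; pool += (1, 2) = (2, 6)
  proc-G needs (2, 3) <= (2, 6) -> finishes; pool += (2, 0) = (4, 6)
  proc-A needs (3, 3) <= (4, 6) -> finishes; pool += (2, 3) = (6, 9)


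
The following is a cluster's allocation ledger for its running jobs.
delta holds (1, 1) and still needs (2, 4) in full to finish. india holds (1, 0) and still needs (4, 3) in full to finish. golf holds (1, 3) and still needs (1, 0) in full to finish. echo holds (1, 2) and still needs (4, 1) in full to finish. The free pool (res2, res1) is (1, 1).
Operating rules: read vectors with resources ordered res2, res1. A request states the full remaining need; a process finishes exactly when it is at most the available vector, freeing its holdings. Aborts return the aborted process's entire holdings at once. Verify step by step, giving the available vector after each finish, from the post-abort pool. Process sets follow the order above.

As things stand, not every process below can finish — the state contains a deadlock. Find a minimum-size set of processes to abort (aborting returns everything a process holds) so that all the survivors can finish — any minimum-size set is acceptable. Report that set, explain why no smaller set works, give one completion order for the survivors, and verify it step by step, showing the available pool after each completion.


The answer: abort echo.
Key observation: india could never have finished before the abort; with (1, 2) returned by echo, it fits at step 3.
No smaller set exists: with zero aborts the deadlock remains.
One survivor order: golf, delta, india. Verifying each step (post-abort pool first):
  pool = (2, 3)
  golf: need (1, 0) fits (2, 3); releases (1, 3), pool now (3, 6)
  delta: need (2, 4) fits (3, 6); releases (1, 1), pool now (4, 7)
  india: need (4, 3) fits (4, 7); releases (1, 0), pool now (5, 7)


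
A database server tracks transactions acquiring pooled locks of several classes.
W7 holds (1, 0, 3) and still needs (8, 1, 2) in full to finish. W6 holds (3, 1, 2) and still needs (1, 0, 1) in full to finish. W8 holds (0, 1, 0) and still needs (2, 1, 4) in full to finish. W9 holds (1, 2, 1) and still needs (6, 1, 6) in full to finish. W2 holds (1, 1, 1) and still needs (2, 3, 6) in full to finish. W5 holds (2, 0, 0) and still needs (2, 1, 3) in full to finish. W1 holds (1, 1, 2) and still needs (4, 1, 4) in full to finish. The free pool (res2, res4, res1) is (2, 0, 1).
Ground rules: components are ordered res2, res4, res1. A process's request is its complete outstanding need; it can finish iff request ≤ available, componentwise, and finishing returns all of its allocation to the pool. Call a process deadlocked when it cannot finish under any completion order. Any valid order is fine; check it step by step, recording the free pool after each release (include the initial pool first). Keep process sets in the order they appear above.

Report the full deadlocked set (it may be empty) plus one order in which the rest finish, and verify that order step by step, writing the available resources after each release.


The deadlocked set is W7, W8, W9, W2 and W1.
Key observation: after W6, W5 the pool peaks at (7, 1, 3), and each blocked process is short somewhere: W7 on res2; W8 on res1; W9 on res1; W2 on res4, res1; W1 on res1.
One completion order for the rest: W6, W5. Check, step by step:
  pool = (2, 0, 1)
  W6 needs (1, 0, 1) <= (2, 0, 1) -> finishes; pool += (3, 1, 2) = (5, 1, 3)
  W5 needs (2, 1, 3) <= (5, 1, 3) -> finishes; pool += (2, 0, 0) = (7, 1, 3)
None of the blocked processes ever fits:
  W7 still needs (8, 1, 2) but only (7, 1, 3) is free — short on res2
  W8 still needs (2, 1, 4) but only (7, 1, 3) is free — short on res1
  W9 still needs (6, 1, 6) but only (7, 1, 3) is free — short on res1
  W2 still needs (2, 3, 6) but only (7, 1, 3) is free — short on res4 and res1
  W1 still needs (4, 1, 4) but only (7, 1, 3) is free — short on res1


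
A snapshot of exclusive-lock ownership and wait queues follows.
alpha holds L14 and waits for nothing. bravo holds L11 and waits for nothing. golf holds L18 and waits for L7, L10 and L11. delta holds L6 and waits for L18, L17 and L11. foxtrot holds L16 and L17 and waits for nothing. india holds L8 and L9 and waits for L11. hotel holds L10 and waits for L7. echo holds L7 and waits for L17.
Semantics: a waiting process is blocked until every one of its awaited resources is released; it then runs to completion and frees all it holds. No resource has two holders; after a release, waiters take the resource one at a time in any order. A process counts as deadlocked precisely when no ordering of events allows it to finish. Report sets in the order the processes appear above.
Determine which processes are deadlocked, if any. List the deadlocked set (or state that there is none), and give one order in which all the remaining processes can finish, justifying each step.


Nothing here is deadlocked.
Key observation: every chain of waits terminates; starting from the processes that wait on nothing, all the rest unlock in turn.
A valid finishing order for the others: foxtrot, echo, bravo, hotel, alpha, golf, delta, india.
Walking it through:
  foxtrot: no waits; runs immediately, freeing L16 and L17
  echo: everything it awaited (L17) is free; runs, freeing L7
  bravo: no waits; runs immediately, freeing L11
  hotel: everything it awaited (L7) is free; runs, freeing L10
  alpha: no waits; runs immediately, freeing L14
  golf: everything it awaited (L7, L10 and L11) is free; runs, freeing L18
  delta: everything it awaited (L18, L17 and L11) is free; runs, freeing L6
  india: everything it awaited (L11) is free; runs, freeing L8 and L9


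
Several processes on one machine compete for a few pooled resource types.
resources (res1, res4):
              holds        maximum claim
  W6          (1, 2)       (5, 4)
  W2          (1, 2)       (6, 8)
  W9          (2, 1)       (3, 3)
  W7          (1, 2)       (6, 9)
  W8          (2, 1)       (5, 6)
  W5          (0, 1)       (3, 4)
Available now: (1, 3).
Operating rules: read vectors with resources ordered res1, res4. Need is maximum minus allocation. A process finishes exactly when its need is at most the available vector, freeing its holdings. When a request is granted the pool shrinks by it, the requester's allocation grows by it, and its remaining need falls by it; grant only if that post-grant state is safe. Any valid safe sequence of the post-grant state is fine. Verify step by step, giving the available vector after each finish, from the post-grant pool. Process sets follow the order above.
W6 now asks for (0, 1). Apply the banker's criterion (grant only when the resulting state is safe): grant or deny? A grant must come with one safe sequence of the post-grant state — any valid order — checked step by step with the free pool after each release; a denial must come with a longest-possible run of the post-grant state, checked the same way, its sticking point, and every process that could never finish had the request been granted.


DENY. Granting would leave the state unsafe.
Key observation: after W9, W5 the pool peaks at (3, 4), and each blocked process is short somewhere: W6 on res1; W2 on res1, res4; W7 on res1, res4; W8 on res4.
On the post-grant state, W9, W5 is a maximal run — nothing extends it. Walking it through:
  pool = (1, 2)
  run W9 (needs (1, 2), free (1, 2)); after release of (2, 1) the pool is (3, 3)
  run W5 (needs (3, 3), free (3, 3)); after release of (0, 1) the pool is (3, 4)
  blocked: W6 wants (4, 1), pool (3, 4) — not enough res1
  blocked: W2 wants (5, 6), pool (3, 4) — not enough res1 and res4
  blocked: W7 wants (5, 7), pool (3, 4) — not enough res1 and res4
  blocked: W8 wants (3, 5), pool (3, 4) — not enough res4
Post-grant, the permanently blocked set is W6, W2, W7 and W8.


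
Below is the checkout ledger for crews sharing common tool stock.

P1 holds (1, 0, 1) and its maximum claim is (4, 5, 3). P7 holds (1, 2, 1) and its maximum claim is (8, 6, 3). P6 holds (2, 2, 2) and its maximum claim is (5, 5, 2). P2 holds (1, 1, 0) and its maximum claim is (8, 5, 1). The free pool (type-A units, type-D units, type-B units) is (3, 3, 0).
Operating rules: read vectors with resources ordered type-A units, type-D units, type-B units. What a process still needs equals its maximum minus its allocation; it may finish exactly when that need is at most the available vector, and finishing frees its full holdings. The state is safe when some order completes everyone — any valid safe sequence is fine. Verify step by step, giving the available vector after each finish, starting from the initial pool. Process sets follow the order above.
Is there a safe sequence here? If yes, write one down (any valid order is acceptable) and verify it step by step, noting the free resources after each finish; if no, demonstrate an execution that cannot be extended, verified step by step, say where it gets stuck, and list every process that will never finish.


UNSAFE — no complete ordering exists.
Key observation: even finishing P6, P1 leaves just (6, 5, 3) free — too little type-A units for any of the remaining processes.
Going as far as possible: P6, P1; after that, nothing fits. Check, step by step:
  pool = (3, 3, 0)
  P6: need (3, 3, 0) fits (3, 3, 0); releases (2, 2, 2), pool now (5, 5, 2)
  P1: need (3, 5, 2) fits (5, 5, 2); releases (1, 0, 1), pool now (6, 5, 3)
  blocked: P7 wants (7, 4, 2), pool (6, 5, 3) — not enough type-A units
  blocked: P2 wants (7, 4, 1), pool (6, 5, 3) — not enough type-A units
Permanently blocked: P7 and P2.


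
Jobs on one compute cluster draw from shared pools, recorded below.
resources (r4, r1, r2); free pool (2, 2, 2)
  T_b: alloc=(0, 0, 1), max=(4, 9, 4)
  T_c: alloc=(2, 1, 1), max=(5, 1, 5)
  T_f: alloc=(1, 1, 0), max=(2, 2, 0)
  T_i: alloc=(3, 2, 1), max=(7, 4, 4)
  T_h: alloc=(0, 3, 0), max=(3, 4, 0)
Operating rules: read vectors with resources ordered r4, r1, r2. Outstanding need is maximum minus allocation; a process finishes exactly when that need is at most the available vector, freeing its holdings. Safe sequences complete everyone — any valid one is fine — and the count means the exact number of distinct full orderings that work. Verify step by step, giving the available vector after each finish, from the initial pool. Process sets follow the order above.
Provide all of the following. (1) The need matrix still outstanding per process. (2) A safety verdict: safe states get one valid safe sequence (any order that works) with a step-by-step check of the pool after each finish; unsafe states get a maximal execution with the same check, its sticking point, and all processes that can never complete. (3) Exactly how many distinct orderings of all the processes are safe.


(1) Remaining need (order r4, r1, r2):
  T_b: (4, 9, 3)
  T_c: (3, 0, 4)
  T_f: (1, 1, 0)
  T_i: (4, 2, 3)
  T_h: (3, 1, 0)
(2) UNSAFE.
Key observation: T_f, T_h can finish, but then (3, 6, 2) is all there is, and the blocked group's r2 demands exceed it.
A maximal execution: T_f, T_h — then nothing else fits. Walking it through:
  pool = (2, 2, 2)
  T_f: need (1, 1, 0) fits (2, 2, 2); releases (1, 1, 0), pool now (3, 3, 2)
  T_h: need (3, 1, 0) fits (3, 3, 2); releases (0, 3, 0), pool now (3, 6, 2)
  blocked: T_b wants (4, 9, 3), pool (3, 6, 2) — not enough r4, r1 and r2
  blocked: T_c wants (3, 0, 4), pool (3, 6, 2) — not enough r2
  blocked: T_i wants (4, 2, 3), pool (3, 6, 2) — not enough r4 and r2
Never able to finish: T_b, T_c and T_i.
(3) Exactly 0 of the possible complete orderings are safe sequences.


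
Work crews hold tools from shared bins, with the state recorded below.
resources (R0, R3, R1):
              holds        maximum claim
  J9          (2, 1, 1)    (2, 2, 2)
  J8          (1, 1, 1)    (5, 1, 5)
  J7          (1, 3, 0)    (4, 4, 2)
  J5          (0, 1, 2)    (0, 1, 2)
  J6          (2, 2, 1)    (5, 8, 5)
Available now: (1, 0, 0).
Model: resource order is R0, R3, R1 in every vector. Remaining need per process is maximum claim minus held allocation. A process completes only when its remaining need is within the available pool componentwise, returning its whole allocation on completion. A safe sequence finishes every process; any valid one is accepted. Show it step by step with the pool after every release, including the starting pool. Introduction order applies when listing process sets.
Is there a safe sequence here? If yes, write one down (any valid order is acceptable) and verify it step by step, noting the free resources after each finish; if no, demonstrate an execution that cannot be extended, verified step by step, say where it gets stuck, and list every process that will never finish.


The state is UNSAFE.
Key observation: even finishing J5, J9, J7 leaves just (4, 5, 3) free — too little R1 for any of the remaining processes.
The run J5, J9, J7 cannot be extended any further. Step-by-step check:
  pool = (1, 0, 0)
  J5 needs (0, 0, 0) <= (1, 0, 0) -> finishes; pool += (0, 1, 2) = (1, 1, 2)
  J9 needs (0, 1, 1) <= (1, 1, 2) -> finishes; pool += (2, 1, 1) = (3, 2, 3)
  J7 needs (3, 1, 2) <= (3, 2, 3) -> finishes; pool += (1, 3, 0) = (4, 5, 3)
  J8 still needs (4, 0, 4) but only (4, 5, 3) is free — short on R1
  J6 still needs (3, 6, 4) but only (4, 5, 3) is free — short on R3 and R1
Permanently blocked: J8 and J6.


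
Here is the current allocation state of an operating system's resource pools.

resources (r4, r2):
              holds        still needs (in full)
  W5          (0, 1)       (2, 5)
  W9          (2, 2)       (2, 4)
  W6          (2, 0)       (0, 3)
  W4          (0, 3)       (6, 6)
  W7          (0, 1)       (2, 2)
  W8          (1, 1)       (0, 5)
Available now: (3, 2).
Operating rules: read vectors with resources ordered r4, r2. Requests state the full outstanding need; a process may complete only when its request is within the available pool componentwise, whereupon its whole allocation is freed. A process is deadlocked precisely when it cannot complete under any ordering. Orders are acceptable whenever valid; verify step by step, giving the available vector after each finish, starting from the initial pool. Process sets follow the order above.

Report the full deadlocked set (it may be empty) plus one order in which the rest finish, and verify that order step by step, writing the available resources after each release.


Deadlocked set: W5, W9, W4 and W8.
Key observation: W7, W6 can finish, but then (5, 3) is all there is, and the blocked group's r2 demands exceed it.
The rest can finish in the order W7, W6. Walking it through:
  pool = (3, 2)
  run W7 (needs (2, 2), free (3, 2)); after release of (0, 1) the pool is (3, 3)
  run W6 (needs (0, 3), free (3, 3)); after release of (2, 0) the pool is (5, 3)
The stuck group stays short no matter what:
  W5 cannot run: need (2, 5) vs free (5, 3) (insufficient r2)
  W9 cannot run: need (2, 4) vs free (5, 3) (insufficient r2)
  W4 cannot run: need (6, 6) vs free (5, 3) (insufficient r4 and r2)
  W8 cannot run: need (0, 5) vs free (5, 3) (insufficient r2)


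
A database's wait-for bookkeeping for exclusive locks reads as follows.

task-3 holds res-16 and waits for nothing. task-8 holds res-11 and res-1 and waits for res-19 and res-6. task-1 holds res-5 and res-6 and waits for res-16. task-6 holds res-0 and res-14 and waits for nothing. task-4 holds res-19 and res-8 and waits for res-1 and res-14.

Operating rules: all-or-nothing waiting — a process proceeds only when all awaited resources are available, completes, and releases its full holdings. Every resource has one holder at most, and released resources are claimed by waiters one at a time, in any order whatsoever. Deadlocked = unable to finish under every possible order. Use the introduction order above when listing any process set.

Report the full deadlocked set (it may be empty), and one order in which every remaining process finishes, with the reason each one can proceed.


The deadlocked set is task-8 and task-4.
Key observation: the loop task-8 -> task-4 -> task-8 blocks itself forever; no other process is dragged down with it.
The rest can finish in the order task-3, task-6, task-1.
Walking it through:
  run task-3 (it waits on nothing); releases res-16
  run task-6 (it waits on nothing); releases res-0 and res-14
  task-1 waits on res-16 — all released -> runs and releases res-5 and res-6


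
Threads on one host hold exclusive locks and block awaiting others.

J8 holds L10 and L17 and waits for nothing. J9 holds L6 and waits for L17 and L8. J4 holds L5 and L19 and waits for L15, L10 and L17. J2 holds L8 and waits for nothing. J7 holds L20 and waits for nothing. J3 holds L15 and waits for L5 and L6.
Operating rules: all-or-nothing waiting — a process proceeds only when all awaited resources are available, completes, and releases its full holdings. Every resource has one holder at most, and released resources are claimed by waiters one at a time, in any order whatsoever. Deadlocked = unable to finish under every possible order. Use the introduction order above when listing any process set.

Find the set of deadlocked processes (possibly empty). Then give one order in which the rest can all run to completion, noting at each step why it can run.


Deadlocked: J4 and J3.
Key observation: J4 -> J3 -> J4 is a circular wait — nothing in it can go first; no other process is dragged down with it.
The rest can finish in the order J7, J8, J2, J9.
Step-by-step check:
  run J7 (it waits on nothing); releases L20
  run J8 (it waits on nothing); releases L10 and L17
  run J2 (it waits on nothing); releases L8
  J9: everything it awaited (L17 and L8) is free; runs, freeing L6


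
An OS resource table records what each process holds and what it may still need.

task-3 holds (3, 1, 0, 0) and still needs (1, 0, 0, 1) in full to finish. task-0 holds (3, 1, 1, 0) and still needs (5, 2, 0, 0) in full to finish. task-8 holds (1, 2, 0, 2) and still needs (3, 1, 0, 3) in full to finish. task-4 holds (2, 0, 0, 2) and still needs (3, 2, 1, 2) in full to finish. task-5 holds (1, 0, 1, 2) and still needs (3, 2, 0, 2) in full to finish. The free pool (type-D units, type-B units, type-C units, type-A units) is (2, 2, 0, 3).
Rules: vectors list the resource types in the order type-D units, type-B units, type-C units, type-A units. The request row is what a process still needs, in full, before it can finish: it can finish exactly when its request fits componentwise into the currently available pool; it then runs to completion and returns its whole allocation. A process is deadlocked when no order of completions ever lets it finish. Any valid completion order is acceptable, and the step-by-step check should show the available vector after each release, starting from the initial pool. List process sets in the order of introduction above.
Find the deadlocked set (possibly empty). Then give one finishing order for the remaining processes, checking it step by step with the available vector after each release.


No process is deadlocked.
Key observation: starting with task-3, each completion frees enough for the next — no one is permanently blocked.
One completion order for the rest: task-3, task-5, task-4, task-8, task-0. Verifying each step:
  pool = (2, 2, 0, 3)
  run task-3 (needs (1, 0, 0, 1), free (2, 2, 0, 3)); after release of (3, 1, 0, 0) the pool is (5, 3, 0, 3)
  run task-5 (needs (3, 2, 0, 2), free (5, 3, 0, 3)); after release of (1, 0, 1, 2) the pool is (6, 3, 1, 5)
  run task-4 (needs (3, 2, 1, 2), free (6, 3, 1, 5)); after release of (2, 0, 0, 2) the pool is (8, 3, 1, 7)
  run task-8 (needs (3, 1, 0, 3), free (8, 3, 1, 7)); after release of (1, 2, 0, 2) the pool is (9, 5, 1, 9)
  run task-0 (needs (5, 2, 0, 0), free (9, 5, 1, 9)); after release of (3, 1, 1, 0) the pool is (12, 6, 2, 9)


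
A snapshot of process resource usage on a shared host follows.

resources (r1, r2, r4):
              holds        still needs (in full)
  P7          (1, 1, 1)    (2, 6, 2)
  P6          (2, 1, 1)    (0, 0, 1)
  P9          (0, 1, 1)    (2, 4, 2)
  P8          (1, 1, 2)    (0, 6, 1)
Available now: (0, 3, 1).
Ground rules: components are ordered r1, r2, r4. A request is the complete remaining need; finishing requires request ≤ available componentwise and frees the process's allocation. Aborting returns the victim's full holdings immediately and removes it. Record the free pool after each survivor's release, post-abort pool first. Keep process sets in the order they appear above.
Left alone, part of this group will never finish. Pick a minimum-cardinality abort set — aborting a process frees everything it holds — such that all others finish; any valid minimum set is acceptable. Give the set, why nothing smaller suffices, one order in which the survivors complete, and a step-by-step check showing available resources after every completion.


The answer: abort P7.
Key observation: before aborting P7, P8 was permanently blocked — no order could ever run it; afterwards it completes at step 3.
Minimality: the empty abort set fails — the state is deadlocked as it stands.
Survivors finish in the order: P6, P9, P8. Verifying each step (pool after the aborts first):
  pool = (1, 4, 2)
  P6: need (0, 0, 1) fits (1, 4, 2); releases (2, 1, 1), pool now (3, 5, 3)
  P9: need (2, 4, 2) fits (3, 5, 3); releases (0, 1, 1), pool now (3, 6, 4)
  P8: need (0, 6, 1) fits (3, 6, 4); releases (1, 1, 2), pool now (4, 7, 6)


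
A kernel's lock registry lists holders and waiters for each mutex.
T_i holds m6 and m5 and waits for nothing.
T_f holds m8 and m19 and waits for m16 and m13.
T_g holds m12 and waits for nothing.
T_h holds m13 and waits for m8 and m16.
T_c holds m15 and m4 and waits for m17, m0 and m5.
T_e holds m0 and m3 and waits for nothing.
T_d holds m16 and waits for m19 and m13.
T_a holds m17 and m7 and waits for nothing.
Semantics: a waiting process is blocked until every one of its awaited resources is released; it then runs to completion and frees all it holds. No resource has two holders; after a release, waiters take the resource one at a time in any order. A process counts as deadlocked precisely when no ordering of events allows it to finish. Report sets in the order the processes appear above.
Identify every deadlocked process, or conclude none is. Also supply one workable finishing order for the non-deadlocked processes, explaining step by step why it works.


The deadlocked set is T_f, T_h and T_d.
Key observation: the loop T_f -> T_h -> T_f blocks itself forever; T_d is caught in further circular waits.
The rest can finish in the order T_g, T_a, T_e, T_i, T_c.
Walking it through:
  T_g: no waits; runs immediately, freeing m12
  T_a: no waits; runs immediately, freeing m17 and m7
  T_e: no waits; runs immediately, freeing m0 and m3
  T_i: no waits; runs immediately, freeing m6 and m5
  T_c waits on m17, m0 and m5 — all released -> runs and releases m15 and m4


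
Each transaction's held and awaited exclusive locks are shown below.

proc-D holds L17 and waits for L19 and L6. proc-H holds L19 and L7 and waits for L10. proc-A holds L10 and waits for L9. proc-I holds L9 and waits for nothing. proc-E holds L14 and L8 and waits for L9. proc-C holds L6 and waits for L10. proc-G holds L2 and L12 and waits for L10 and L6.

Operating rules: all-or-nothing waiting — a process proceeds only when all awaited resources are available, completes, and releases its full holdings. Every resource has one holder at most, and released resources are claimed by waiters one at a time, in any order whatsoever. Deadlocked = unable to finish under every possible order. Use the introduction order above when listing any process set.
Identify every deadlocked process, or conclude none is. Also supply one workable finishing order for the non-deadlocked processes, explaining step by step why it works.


The deadlocked set is empty.
Key observation: no waiting chain loops back on itself — every chain ends at a process that waits on nothing, so everyone eventually runs.
One completion order for the rest: proc-I, proc-A, proc-H, proc-C, proc-D, proc-E, proc-G.
Verifying each step:
  run proc-I (it waits on nothing); releases L9
  proc-A waits on L9 — all released -> runs and releases L10
  proc-H waits on L10 — all released -> runs and releases L19 and L7
  proc-C waits on L10 — all released -> runs and releases L6
  proc-D waits on L19 and L6 — all released -> runs and releases L17
  proc-E waits on L9 — all released -> runs and releases L14 and L8
  proc-G waits on L10 and L6 — all released -> runs and releases L2 and L12


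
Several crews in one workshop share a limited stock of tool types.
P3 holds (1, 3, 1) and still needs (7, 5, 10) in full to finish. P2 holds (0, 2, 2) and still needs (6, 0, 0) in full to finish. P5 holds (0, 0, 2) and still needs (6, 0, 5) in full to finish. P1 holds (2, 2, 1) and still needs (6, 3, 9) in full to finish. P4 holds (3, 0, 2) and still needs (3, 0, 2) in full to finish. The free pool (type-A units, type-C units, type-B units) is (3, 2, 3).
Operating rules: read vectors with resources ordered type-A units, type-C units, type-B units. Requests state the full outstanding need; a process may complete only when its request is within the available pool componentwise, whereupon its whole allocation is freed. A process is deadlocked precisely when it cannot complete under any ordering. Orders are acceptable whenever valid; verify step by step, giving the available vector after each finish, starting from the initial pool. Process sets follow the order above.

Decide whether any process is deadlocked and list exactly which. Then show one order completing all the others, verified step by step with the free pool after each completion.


No process is deadlocked.
Key observation: beginning at P4, releases accumulate fast enough that every process eventually fits.
One completion order for the rest: P4, P2, P5, P1, P3. Step-by-step check:
  pool = (3, 2, 3)
  run P4 (needs (3, 0, 2), free (3, 2, 3)); after release of (3, 0, 2) the pool is (6, 2, 5)
  run P2 (needs (6, 0, 0), free (6, 2, 5)); after release of (0, 2, 2) the pool is (6, 4, 7)
  run P5 (needs (6, 0, 5), free (6, 4, 7)); after release of (0, 0, 2) the pool is (6, 4, 9)
  run P1 (needs (6, 3, 9), free (6, 4, 9)); after release of (2, 2, 1) the pool is (8, 6, 10)
  run P3 (needs (7, 5, 10), free (8, 6, 10)); after release of (1, 3, 1) the pool is (9, 9, 11)
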